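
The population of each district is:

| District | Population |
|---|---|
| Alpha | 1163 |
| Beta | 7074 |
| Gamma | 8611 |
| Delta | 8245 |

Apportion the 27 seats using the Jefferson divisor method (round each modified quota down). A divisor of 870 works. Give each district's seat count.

Alpha=1, Beta=8, Gamma=9, Delta=9

With modified divisor 870: modified quotas Alpha 1.337, Beta 8.131, Gamma 9.898, Delta 9.477.
Rounding down: Alpha 1, Beta 8, Gamma 9, Delta 9 (total 27).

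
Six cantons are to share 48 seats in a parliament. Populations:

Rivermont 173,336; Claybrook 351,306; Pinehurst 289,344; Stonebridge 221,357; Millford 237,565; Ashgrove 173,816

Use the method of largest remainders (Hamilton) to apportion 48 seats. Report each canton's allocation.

Rivermont=6, Claybrook=12, Pinehurst=9, Stonebridge=7, Millford=8, Ashgrove=6

The standard divisor is 1446724/48 ≈ 30140.083.
Standard quotas: Rivermont 5.7510, Claybrook 11.6558, Pinehurst 9.6000, Stonebridge 7.3443, Millford 7.8820, Ashgrove 5.7669.
Lower quotas: Rivermont 5, Claybrook 11, Pinehurst 9, Stonebridge 7, Millford 7, Ashgrove 5 (sum 44, leaving 4 seats).
Remainders in descending order: Millford 0.8820, Ashgrove 0.7669, Rivermont 0.7510, Claybrook 0.6558, Pinehurst 0.6000, Stonebridge 0.3443.
The surplus seats go to Millford, Ashgrove, Rivermont, Claybrook.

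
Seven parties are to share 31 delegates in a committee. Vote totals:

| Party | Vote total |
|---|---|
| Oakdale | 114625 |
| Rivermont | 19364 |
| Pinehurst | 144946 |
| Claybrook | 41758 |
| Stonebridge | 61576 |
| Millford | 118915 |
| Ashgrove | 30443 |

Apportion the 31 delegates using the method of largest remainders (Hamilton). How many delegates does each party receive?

Standard divisor: 531627 ÷ 31 ≈ 17149.258.
Standard quotas: Oakdale 6.6840, Rivermont 1.1291, Pinehurst 8.4520, Claybrook 2.4350, Stonebridge 3.5906, Millford 6.9341, Ashgrove 1.7752.
Lower quotas: Oakdale 6, Rivermont 1, Pinehurst 8, Claybrook 2, Stonebridge 3, Millford 6, Ashgrove 1 (sum 27, leaving 4 seats).
Remainders in descending order: Millford 0.9341, Ashgrove 0.7752, Oakdale 0.6840, Stonebridge 0.5906, Pinehurst 0.4520, Claybrook 0.4350, Rivermont 0.1291.
The surplus seats go to Millford, Ashgrove, Oakdale, Stonebridge.

Oakdale=7, Rivermont=1, Pinehurst=8, Claybrook=2, Stonebridge=4, Millford=7, Ashgrove=2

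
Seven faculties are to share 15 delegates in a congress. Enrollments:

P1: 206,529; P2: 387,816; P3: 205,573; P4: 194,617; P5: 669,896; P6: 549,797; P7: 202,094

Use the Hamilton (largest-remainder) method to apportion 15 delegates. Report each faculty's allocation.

Standard divisor: 2416322 ÷ 15 ≈ 161088.133.
Standard quotas: P1 1.2821, P2 2.4075, P3 1.2762, P4 1.2081, P5 4.1586, P6 3.4130, P7 1.2546.
Lower quotas: P1 1, P2 2, P3 1, P4 1, P5 4, P6 3, P7 1 (sum 13, leaving 2 seats).
Remainders in descending order: P6 0.4130, P2 0.4075, P1 0.2821, P3 0.2762, P7 0.2546, P4 0.2081, P5 0.1586.
Largest remainders: P6, P2 receive the extra seats.

P1: 1, P2: 3, P3: 1, P4: 1, P5: 4, P6: 4, P7: 1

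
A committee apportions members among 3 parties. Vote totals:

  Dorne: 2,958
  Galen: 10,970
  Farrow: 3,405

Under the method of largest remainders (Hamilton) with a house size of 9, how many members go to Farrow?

Standard divisor: 17333 ÷ 9 ≈ 1925.889.
Standard quotas: Dorne 1.5359, Galen 5.6961, Farrow 1.7680.
Lower quotas: Dorne 1, Galen 5, Farrow 1 (sum 7, leaving 2 seats).
Remainders in descending order: Farrow 0.7680, Galen 0.6961, Dorne 0.5359.
Largest remainders: Farrow, Galen receive the extra seats.
Farrow receives 2.

2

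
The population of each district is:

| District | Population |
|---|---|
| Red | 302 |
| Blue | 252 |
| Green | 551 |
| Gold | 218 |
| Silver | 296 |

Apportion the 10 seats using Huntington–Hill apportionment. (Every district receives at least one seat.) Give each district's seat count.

Red 2, Blue 2, Green 3, Gold 1, Silver 2

With divisor 169: modified quotas Red 1.787, Blue 1.491, Green 3.260, Gold 1.290, Silver 1.751.
Geometric-mean thresholds: Red √(1·2)=1.414, Blue √(1·2)=1.414, Green √(3·4)=3.464, Gold √(1·2)=1.414, Silver √(1·2)=1.414.
Each quota rounded against its threshold gives Red 2, Blue 2, Green 3, Gold 1, Silver 2 (total 10).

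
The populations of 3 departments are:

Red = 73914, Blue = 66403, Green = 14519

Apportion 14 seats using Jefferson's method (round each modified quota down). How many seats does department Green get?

Standard divisor 154836/14 ≈ 11059.714; standard quotas: Red 6.683, Blue 6.004, Green 1.313.
Rounding down gives 6, 6, 1 = 13 seats, so the divisor must be adjusted.
With modified divisor 10000: modified quotas Red 7.391, Blue 6.640, Green 1.452.
Rounding down: Red 7, Blue 6, Green 1 (total 14).
Green receives 1.

1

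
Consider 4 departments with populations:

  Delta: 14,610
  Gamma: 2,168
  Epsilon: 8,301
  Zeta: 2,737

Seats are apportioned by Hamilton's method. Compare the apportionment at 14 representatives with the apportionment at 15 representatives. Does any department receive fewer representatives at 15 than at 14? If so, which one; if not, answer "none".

At 14 seats: Delta 7, Gamma 1, Epsilon 4, Zeta 2.
At 15 seats: Delta 8, Gamma 1, Epsilon 5, Zeta 1.
Zeta drops from 2 to 1.

Zeta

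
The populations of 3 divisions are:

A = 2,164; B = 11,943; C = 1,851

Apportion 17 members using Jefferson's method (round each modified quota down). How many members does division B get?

13

Standard divisor 15958/17 ≈ 938.706; standard quotas: A 2.305, B 12.723, C 1.972.
Rounding down gives 2, 12, 1 = 15 seats, so the divisor must be adjusted.
With modified divisor 900: modified quotas A 2.404, B 13.270, C 2.057.
Rounding down: A 2, B 13, C 2 (total 17).
B receives 13.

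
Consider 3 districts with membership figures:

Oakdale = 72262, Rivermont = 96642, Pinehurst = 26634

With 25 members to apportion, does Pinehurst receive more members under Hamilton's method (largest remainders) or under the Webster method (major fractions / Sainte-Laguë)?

Hamilton: Oakdale 9, Rivermont 12, Pinehurst 4.
Webster: Oakdale 9, Rivermont 13, Pinehurst 3.
Pinehurst gets 4 under Hamilton and 3 under Webster.

Hamilton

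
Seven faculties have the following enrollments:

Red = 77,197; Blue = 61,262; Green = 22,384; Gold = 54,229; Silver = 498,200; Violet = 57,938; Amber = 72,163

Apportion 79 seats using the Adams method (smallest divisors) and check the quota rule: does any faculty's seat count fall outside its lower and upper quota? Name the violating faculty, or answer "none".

Silver

Standard quotas: Red 7.231, Blue 5.739, Green 2.097, Gold 5.080, Silver 46.667, Violet 5.427, Amber 6.760.
Adams allocation: Red 7, Blue 6, Green 3, Gold 5, Silver 45, Violet 6, Amber 7.
Silver has quota 46.667 (lower 46, upper 47) but receives 45 — outside the quota interval.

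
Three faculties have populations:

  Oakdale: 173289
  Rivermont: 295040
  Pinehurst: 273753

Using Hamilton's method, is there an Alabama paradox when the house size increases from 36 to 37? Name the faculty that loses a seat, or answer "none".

At 36 seats: Oakdale 9, Rivermont 14, Pinehurst 13.
At 37 seats: Oakdale 8, Rivermont 15, Pinehurst 14.
Oakdale drops from 9 to 8.

Oakdale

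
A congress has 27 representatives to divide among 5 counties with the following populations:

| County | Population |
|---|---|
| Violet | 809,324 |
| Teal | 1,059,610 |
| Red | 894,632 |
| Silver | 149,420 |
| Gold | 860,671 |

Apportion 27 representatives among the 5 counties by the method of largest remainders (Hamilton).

Violet: 6; Teal: 8; Red: 6; Silver: 1; Gold: 6

Total 3773657; standard divisor 3773657/27 ≈ 139765.074.
Standard quotas: Violet 5.7906, Teal 7.5814, Red 6.4010, Silver 1.0691, Gold 6.1580.
Lower quotas: Violet 5, Teal 7, Red 6, Silver 1, Gold 6 (sum 25, leaving 2 seats).
Remainders in descending order: Violet 0.7906, Teal 0.5814, Red 0.4010, Gold 0.1580, Silver 0.0691.
Largest remainders: Violet, Teal receive the extra seats.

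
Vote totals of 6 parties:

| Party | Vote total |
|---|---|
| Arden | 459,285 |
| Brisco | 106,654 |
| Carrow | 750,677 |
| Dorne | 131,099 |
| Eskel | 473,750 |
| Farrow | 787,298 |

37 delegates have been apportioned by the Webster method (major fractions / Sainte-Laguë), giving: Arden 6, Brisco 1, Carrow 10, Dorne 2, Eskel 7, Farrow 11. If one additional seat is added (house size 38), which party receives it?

Carrow

Priority for the next seat is population ÷ (current seats + 0.5).
Priorities: Arden 70659.231, Brisco 71102.667, Carrow 71493.048, Dorne 52439.600, Eskel 63166.667, Farrow 68460.696.
Highest priority: Carrow.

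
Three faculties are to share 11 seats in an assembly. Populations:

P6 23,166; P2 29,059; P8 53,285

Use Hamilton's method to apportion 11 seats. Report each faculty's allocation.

P6 2; P2 3; P8 6

Total 105510; standard divisor 105510/11 ≈ 9591.818.
Standard quotas: P6 2.4152, P2 3.0296, P8 5.5553.
Lower quotas: P6 2, P2 3, P8 5 (sum 10, leaving 1 seat).
Remainders in descending order: P8 0.5553, P6 0.4152, P2 0.0296.
Largest remainder: P8 receives the extra seat.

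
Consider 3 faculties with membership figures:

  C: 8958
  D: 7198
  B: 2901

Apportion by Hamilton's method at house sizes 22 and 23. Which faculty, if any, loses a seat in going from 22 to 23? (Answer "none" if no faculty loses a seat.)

B

At 22 seats: C 10, D 8, B 4.
At 23 seats: C 11, D 9, B 3.
B drops from 4 to 3.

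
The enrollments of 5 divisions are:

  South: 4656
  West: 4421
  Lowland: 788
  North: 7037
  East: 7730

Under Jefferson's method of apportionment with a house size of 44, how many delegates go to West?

Standard divisor 24632/44 ≈ 559.818; standard quotas: South 8.317, West 7.897, Lowland 1.408, North 12.570, East 13.808.
Rounding down gives 8, 7, 1, 12, 13 = 41 seats, so the divisor must be adjusted.
With modified divisor 530: modified quotas South 8.785, West 8.342, Lowland 1.487, North 13.277, East 14.585.
Rounding down: South 8, West 8, Lowland 1, North 13, East 14 (total 44).
West receives 8.

8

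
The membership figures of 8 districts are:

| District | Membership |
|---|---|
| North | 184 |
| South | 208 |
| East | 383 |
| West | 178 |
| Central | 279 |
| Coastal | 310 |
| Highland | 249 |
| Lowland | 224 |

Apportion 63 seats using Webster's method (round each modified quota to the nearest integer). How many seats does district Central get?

9

Standard divisor 2015/63 ≈ 31.984; standard quotas: North 5.753, South 6.503, East 11.975, West 5.565, Central 8.723, Coastal 9.692, Highland 7.785, Lowland 7.003.
Rounding to the nearest integer gives 6, 7, 12, 6, 9, 10, 8, 7 = 65 seats, so the divisor must be adjusted.
With modified divisor 32.5: modified quotas North 5.662, South 6.400, East 11.785, West 5.477, Central 8.585, Coastal 9.538, Highland 7.662, Lowland 6.892.
Rounding to the nearest integer: North 6, South 6, East 12, West 5, Central 9, Coastal 10, Highland 8, Lowland 7 (total 63).
Central receives 9.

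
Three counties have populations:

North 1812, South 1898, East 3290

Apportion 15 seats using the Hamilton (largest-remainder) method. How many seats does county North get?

The standard divisor is 7000/15 ≈ 466.667.
Standard quotas: North 3.883, South 4.067, East 7.050.
Lower quotas: North 3, South 4, East 7 (sum 14, leaving 1 seat).
Remainders in descending order: North 0.883, South 0.067, East 0.050.
The surplus seat goes to North.
North receives 4.

4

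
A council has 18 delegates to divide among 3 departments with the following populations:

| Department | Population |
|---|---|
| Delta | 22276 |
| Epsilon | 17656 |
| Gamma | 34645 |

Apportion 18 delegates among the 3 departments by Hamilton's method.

Total 74577; standard divisor 74577/18 ≈ 4143.167.
Standard quotas: Delta 5.3766, Epsilon 4.2615, Gamma 8.3620.
Lower quotas: Delta 5, Epsilon 4, Gamma 8 (sum 17, leaving 1 seat).
Remainders in descending order: Delta 0.3766, Gamma 0.3620, Epsilon 0.2615.
Largest remainder: Delta receives the extra seat.

Delta=6, Epsilon=4, Gamma=8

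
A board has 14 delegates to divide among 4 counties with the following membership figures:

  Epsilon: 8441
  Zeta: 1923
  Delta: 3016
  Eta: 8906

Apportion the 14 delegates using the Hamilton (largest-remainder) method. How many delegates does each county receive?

Standard divisor: 22286 ÷ 14 ≈ 1591.857.
Standard quotas: Epsilon 5.3026, Zeta 1.2080, Delta 1.8946, Eta 5.5947.
Lower quotas: Epsilon 5, Zeta 1, Delta 1, Eta 5 (sum 12, leaving 2 seats).
Remainders in descending order: Delta 0.8946, Eta 0.5947, Epsilon 0.3026, Zeta 0.2080.
Largest remainders: Delta, Eta receive the extra seats.

Epsilon: 5, Zeta: 1, Delta: 2, Eta: 6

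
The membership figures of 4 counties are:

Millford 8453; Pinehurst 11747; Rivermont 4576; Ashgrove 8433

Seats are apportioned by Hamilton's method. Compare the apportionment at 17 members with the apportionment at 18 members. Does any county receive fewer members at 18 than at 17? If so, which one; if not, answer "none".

At 17 seats: Millford 4, Pinehurst 6, Rivermont 3, Ashgrove 4.
At 18 seats: Millford 5, Pinehurst 6, Rivermont 2, Ashgrove 5.
Rivermont drops from 3 to 2.

Rivermont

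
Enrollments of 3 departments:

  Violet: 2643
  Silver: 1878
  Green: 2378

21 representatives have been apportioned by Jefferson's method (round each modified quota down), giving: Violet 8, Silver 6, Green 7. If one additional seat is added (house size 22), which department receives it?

Priority for the next seat is population ÷ (current seats + 1).
Priorities: Violet 293.667, Silver 268.286, Green 297.250.
Highest priority: Green.

Green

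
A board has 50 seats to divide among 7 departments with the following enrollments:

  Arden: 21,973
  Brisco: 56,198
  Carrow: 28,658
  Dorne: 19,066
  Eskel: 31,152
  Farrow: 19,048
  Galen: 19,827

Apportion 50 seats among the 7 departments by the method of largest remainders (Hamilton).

Arden 6; Brisco 14; Carrow 7; Dorne 5; Eskel 8; Farrow 5; Galen 5

The standard divisor is 195922/50 ≈ 3918.44.
Standard quotas: Arden 5.6076, Brisco 14.3419, Carrow 7.3136, Dorne 4.8657, Eskel 7.9501, Farrow 4.8611, Galen 5.0599.
Lower quotas: Arden 5, Brisco 14, Carrow 7, Dorne 4, Eskel 7, Farrow 4, Galen 5 (sum 46, leaving 4 seats).
Remainders in descending order: Eskel 0.9501, Dorne 0.8657, Farrow 0.8611, Arden 0.6076, Brisco 0.3419, Carrow 0.3136, Galen 0.0599.
Largest remainders: Eskel, Dorne, Farrow, Arden receive the extra seats.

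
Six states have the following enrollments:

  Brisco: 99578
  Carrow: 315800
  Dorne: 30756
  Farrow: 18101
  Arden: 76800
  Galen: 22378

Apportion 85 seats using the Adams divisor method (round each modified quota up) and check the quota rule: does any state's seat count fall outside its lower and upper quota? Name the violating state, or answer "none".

Standard quotas: Brisco 15.023, Carrow 47.644, Dorne 4.640, Farrow 2.731, Arden 11.587, Galen 3.376.
Adams allocation: Brisco 15, Carrow 46, Dorne 5, Farrow 3, Arden 12, Galen 4.
Carrow has quota 47.644 (lower 47, upper 48) but receives 46 — outside the quota interval.

Carrow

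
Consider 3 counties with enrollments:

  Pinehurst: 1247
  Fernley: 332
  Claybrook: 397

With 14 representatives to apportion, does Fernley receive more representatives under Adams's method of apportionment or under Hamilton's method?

Adams: Pinehurst 8, Fernley 3, Claybrook 3.
Hamilton: Pinehurst 9, Fernley 2, Claybrook 3.
Fernley gets 3 under Adams and 2 under Hamilton.

Adams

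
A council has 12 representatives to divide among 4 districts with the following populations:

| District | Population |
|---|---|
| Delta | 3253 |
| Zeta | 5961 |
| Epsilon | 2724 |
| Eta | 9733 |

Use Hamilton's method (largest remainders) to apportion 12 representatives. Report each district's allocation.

Delta 2; Zeta 3; Epsilon 2; Eta 5

Total 21671; standard divisor 21671/12 ≈ 1805.917.
Standard quotas: Delta 1.8013, Zeta 3.3008, Epsilon 1.5084, Eta 5.3895.
Lower quotas: Delta 1, Zeta 3, Epsilon 1, Eta 5 (sum 10, leaving 2 seats).
Remainders in descending order: Delta 0.8013, Epsilon 0.5084, Eta 0.3895, Zeta 0.3008.
The surplus seats go to Delta, Epsilon.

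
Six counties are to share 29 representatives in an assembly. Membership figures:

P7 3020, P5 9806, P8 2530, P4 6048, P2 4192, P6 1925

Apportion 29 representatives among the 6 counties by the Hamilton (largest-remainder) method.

Standard divisor: 27521 ÷ 29 = 949.
Standard quotas: P7 3.1823, P5 10.3330, P8 2.6660, P4 6.3730, P2 4.4173, P6 2.0285.
Lower quotas: P7 3, P5 10, P8 2, P4 6, P2 4, P6 2 (sum 27, leaving 2 seats).
Remainders in descending order: P8 0.6660, P2 0.4173, P4 0.3730, P5 0.3330, P7 0.1823, P6 0.0285.
The surplus seats go to P8, P2.

P7 3, P5 10, P8 3, P4 6, P2 5, P6 2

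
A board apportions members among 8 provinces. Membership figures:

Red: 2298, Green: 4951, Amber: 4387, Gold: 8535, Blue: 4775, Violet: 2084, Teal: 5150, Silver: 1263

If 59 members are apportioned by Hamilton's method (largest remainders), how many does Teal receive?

Standard divisor: 33443 ÷ 59 ≈ 566.831.
Standard quotas: Red 4.0541, Green 8.7345, Amber 7.7395, Gold 15.0574, Blue 8.4240, Violet 3.6766, Teal 9.0856, Silver 2.2282.
Lower quotas: Red 4, Green 8, Amber 7, Gold 15, Blue 8, Violet 3, Teal 9, Silver 2 (sum 56, leaving 3 seats).
Remainders in descending order: Amber 0.7395, Green 0.7345, Violet 0.6766, Blue 0.4240, Silver 0.2282, Teal 0.0856, Gold 0.0574, Red 0.0541.
The surplus seats go to Amber, Green, Violet.
Teal receives 9.

9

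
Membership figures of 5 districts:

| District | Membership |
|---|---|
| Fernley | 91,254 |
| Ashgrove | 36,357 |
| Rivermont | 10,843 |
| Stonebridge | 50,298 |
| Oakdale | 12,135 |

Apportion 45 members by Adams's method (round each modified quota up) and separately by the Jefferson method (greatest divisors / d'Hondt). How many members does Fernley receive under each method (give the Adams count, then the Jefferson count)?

Adams: Fernley 20, Ashgrove 8, Rivermont 3, Stonebridge 11, Oakdale 3.
Jefferson: Fernley 21, Ashgrove 8, Rivermont 2, Stonebridge 12, Oakdale 2.
Fernley gets 20 under Adams and 21 under Jefferson.

20 and 21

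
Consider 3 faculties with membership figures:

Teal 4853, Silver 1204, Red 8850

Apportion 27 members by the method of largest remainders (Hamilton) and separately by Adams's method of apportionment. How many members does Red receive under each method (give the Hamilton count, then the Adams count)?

16 and 15

Hamilton: Teal 9, Silver 2, Red 16.
Adams: Teal 9, Silver 3, Red 15.
Red gets 16 under Hamilton and 15 under Adams.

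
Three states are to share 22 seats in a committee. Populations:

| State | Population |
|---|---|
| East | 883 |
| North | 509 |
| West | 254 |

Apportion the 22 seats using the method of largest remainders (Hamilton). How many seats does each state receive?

East 12; North 7; West 3

The standard divisor is 1646/22 ≈ 74.818.
Standard quotas: East 11.802, North 6.803, West 3.395.
Lower quotas: East 11, North 6, West 3 (sum 20, leaving 2 seats).
Remainders in descending order: North 0.803, East 0.802, West 0.395.
Largest remainders: North, East receive the extra seats.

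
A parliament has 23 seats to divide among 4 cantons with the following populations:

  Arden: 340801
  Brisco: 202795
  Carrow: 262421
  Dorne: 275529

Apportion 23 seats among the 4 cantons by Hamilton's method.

The standard divisor is 1081546/23 ≈ 47023.739.
Standard quotas: Arden 7.2474, Brisco 4.3126, Carrow 5.5806, Dorne 5.8594.
Lower quotas: Arden 7, Brisco 4, Carrow 5, Dorne 5 (sum 21, leaving 2 seats).
Remainders in descending order: Dorne 0.8594, Carrow 0.5806, Brisco 0.3126, Arden 0.2474.
The surplus seats go to Dorne, Carrow.

Arden=7; Brisco=4; Carrow=6; Dorne=6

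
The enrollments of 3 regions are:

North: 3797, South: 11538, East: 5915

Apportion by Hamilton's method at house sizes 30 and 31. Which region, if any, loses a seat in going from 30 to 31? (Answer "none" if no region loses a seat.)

At 30 seats: North 6, South 16, East 8.
At 31 seats: North 5, South 17, East 9.
North drops from 6 to 5.

North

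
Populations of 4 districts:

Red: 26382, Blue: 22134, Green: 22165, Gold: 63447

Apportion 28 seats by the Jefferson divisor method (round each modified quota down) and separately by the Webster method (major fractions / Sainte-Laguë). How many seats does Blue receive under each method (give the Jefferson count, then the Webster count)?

4 and 5

Jefferson: Red 5, Blue 4, Green 5, Gold 14.
Webster: Red 5, Blue 5, Green 5, Gold 13.
Blue gets 4 under Jefferson and 5 under Webster.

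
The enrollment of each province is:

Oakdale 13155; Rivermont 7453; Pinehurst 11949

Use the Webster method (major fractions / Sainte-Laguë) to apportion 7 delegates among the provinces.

Standard divisor 32557/7 ≈ 4651; standard quotas: Oakdale 2.828, Rivermont 1.602, Pinehurst 2.569.
Rounding to the nearest integer gives 3, 2, 3 = 8 seats, so the divisor must be adjusted.
With modified divisor 4900: modified quotas Oakdale 2.685, Rivermont 1.521, Pinehurst 2.439.
Rounding to the nearest integer: Oakdale 3, Rivermont 2, Pinehurst 2 (total 7).

Oakdale 3, Rivermont 2, Pinehurst 2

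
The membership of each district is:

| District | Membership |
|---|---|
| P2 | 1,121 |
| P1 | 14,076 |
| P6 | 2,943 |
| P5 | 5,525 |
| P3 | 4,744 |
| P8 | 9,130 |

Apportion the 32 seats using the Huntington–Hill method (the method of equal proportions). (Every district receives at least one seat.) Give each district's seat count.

P2: 1; P1: 12; P6: 2; P5: 5; P3: 4; P8: 8

With divisor 1211: modified quotas P2 0.926, P1 11.623, P6 2.430, P5 4.562, P3 3.917, P8 7.539.
Geometric-mean thresholds: P2 (min 1), P1 √(11·12)=11.489, P6 √(2·3)=2.449, P5 √(4·5)=4.472, P3 √(3·4)=3.464, P8 √(7·8)=7.483.
Each quota rounded against its threshold gives P2 1, P1 12, P6 2, P5 5, P3 4, P8 8 (total 32).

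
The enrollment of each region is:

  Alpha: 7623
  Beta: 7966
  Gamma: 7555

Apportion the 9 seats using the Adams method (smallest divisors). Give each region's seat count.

Standard divisor 23144/9 ≈ 2571.556; standard quotas: Alpha 2.964, Beta 3.098, Gamma 2.938.
Rounding up gives 3, 4, 3 = 10 seats, so the divisor must be adjusted.
With modified divisor 3200: modified quotas Alpha 2.382, Beta 2.489, Gamma 2.361.
Rounding up: Alpha 3, Beta 3, Gamma 3 (total 9).

Alpha=3, Beta=3, Gamma=3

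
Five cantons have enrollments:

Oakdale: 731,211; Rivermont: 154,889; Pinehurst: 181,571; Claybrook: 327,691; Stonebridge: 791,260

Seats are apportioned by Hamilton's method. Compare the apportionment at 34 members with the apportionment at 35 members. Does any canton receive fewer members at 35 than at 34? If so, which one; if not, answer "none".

Rivermont

At 34 seats: Oakdale 11, Rivermont 3, Pinehurst 3, Claybrook 5, Stonebridge 12.
At 35 seats: Oakdale 12, Rivermont 2, Pinehurst 3, Claybrook 5, Stonebridge 13.
Rivermont drops from 3 to 2.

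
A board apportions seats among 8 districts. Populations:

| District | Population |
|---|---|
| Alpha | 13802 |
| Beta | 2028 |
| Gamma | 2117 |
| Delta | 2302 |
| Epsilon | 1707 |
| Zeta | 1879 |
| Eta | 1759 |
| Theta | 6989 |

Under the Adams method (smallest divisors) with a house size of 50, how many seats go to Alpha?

Standard divisor 32583/50 ≈ 651.66; standard quotas: Alpha 21.180, Beta 3.112, Gamma 3.249, Delta 3.533, Epsilon 2.619, Zeta 2.883, Eta 2.699, Theta 10.725.
Rounding up gives 22, 4, 4, 4, 3, 3, 3, 11 = 54 seats, so the divisor must be adjusted.
With modified divisor 700.93: modified quotas Alpha 19.691, Beta 2.893, Gamma 3.020, Delta 3.284, Epsilon 2.435, Zeta 2.681, Eta 2.510, Theta 9.971.
Rounding up: Alpha 20, Beta 3, Gamma 4, Delta 4, Epsilon 3, Zeta 3, Eta 3, Theta 10 (total 50).
Alpha receives 20.

20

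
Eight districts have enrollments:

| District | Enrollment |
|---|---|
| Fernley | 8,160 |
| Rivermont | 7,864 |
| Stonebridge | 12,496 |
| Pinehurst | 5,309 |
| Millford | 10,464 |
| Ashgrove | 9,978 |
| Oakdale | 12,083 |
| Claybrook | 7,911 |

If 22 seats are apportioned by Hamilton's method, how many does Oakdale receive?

4

Total 74265; standard divisor 74265/22 ≈ 3375.682.
Standard quotas: Fernley 2.4173, Rivermont 2.3296, Stonebridge 3.7018, Pinehurst 1.5727, Millford 3.0998, Ashgrove 2.9558, Oakdale 3.5794, Claybrook 2.3435.
Lower quotas: Fernley 2, Rivermont 2, Stonebridge 3, Pinehurst 1, Millford 3, Ashgrove 2, Oakdale 3, Claybrook 2 (sum 18, leaving 4 seats).
Remainders in descending order: Ashgrove 0.9558, Stonebridge 0.7018, Oakdale 0.5794, Pinehurst 0.5727, Fernley 0.4173, Claybrook 0.3435, Rivermont 0.3296, Millford 0.0998.
Largest remainders: Ashgrove, Stonebridge, Oakdale, Pinehurst receive the extra seats.
Oakdale receives 4.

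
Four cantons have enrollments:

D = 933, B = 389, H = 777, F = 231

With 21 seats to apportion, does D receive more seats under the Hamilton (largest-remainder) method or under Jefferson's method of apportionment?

Jefferson

Hamilton: D 8, B 4, H 7, F 2.
Jefferson: D 9, B 3, H 7, F 2.
D gets 8 under Hamilton and 9 under Jefferson.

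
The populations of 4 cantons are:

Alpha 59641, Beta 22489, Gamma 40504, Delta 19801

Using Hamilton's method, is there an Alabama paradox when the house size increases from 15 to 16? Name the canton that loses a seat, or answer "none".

At 15 seats: Alpha 6, Beta 3, Gamma 4, Delta 2.
At 16 seats: Alpha 7, Beta 2, Gamma 5, Delta 2.
Beta drops from 3 to 2.

Beta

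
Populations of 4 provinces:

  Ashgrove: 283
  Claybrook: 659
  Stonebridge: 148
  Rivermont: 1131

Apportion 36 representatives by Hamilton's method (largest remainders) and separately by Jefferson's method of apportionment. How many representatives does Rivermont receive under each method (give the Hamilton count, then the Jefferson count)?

18 and 19

Hamilton: Ashgrove 5, Claybrook 11, Stonebridge 2, Rivermont 18.
Jefferson: Ashgrove 4, Claybrook 11, Stonebridge 2, Rivermont 19.
Rivermont gets 18 under Hamilton and 19 under Jefferson.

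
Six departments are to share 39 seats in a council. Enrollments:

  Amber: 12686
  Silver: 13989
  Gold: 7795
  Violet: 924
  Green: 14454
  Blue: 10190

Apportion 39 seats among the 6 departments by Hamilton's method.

Amber=8, Silver=9, Gold=5, Violet=1, Green=9, Blue=7

Standard divisor: 60038 ÷ 39 ≈ 1539.436.
Standard quotas: Amber 8.2407, Silver 9.0871, Gold 5.0635, Violet 0.6002, Green 9.3892, Blue 6.6193.
Lower quotas: Amber 8, Silver 9, Gold 5, Violet 0, Green 9, Blue 6 (sum 37, leaving 2 seats).
Remainders in descending order: Blue 0.6193, Violet 0.6002, Green 0.3892, Amber 0.2407, Silver 0.0871, Gold 0.0635.
Largest remainders: Blue, Violet receive the extra seats.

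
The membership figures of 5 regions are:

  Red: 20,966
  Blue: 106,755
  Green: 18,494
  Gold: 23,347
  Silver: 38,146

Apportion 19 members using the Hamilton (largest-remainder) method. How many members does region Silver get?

3

Total 207708; standard divisor 207708/19 = 10932.
Standard quotas: Red 1.9179, Blue 9.7654, Green 1.6917, Gold 2.1357, Silver 3.4894.
Lower quotas: Red 1, Blue 9, Green 1, Gold 2, Silver 3 (sum 16, leaving 3 seats).
Remainders in descending order: Red 0.9179, Blue 0.7654, Green 0.6917, Silver 0.4894, Gold 0.1357.
Largest remainders: Red, Blue, Green receive the extra seats.
Silver receives 3.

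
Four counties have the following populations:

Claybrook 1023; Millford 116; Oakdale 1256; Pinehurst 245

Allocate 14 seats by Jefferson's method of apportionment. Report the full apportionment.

Claybrook=6, Millford=0, Oakdale=7, Pinehurst=1

Standard divisor 2640/14 ≈ 188.571; standard quotas: Claybrook 5.425, Millford 0.615, Oakdale 6.661, Pinehurst 1.299.
Rounding down gives 5, 0, 6, 1 = 12 seats, so the divisor must be adjusted.
With modified divisor 160: modified quotas Claybrook 6.394, Millford 0.725, Oakdale 7.850, Pinehurst 1.531.
Rounding down: Claybrook 6, Millford 0, Oakdale 7, Pinehurst 1 (total 14).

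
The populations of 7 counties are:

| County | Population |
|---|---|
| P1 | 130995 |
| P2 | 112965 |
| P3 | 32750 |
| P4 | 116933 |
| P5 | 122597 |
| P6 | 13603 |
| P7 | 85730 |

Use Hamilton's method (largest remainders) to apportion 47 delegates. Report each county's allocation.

P1 10, P2 9, P3 2, P4 9, P5 9, P6 1, P7 7

The standard divisor is 615573/47 ≈ 13097.298.
Standard quotas: P1 10.0017, P2 8.6251, P3 2.5005, P4 8.9280, P5 9.3605, P6 1.0386, P7 6.5456.
Lower quotas: P1 10, P2 8, P3 2, P4 8, P5 9, P6 1, P7 6 (sum 44, leaving 3 seats).
Remainders in descending order: P4 0.9280, P2 0.6251, P7 0.5456, P3 0.5005, P5 0.3605, P6 0.0386, P1 0.0017.
Largest remainders: P4, P2, P7 receive the extra seats.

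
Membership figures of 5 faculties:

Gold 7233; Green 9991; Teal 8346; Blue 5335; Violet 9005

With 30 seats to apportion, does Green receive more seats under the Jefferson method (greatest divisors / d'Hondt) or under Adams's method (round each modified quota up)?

Jefferson

Jefferson: Gold 5, Green 8, Teal 6, Blue 4, Violet 7.
Adams: Gold 6, Green 7, Teal 6, Blue 4, Violet 7.
Green gets 8 under Jefferson and 7 under Adams.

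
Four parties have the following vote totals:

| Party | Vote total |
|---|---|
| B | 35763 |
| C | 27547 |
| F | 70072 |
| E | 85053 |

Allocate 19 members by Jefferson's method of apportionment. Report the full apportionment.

Standard divisor 218435/19 ≈ 11496.579; standard quotas: B 3.111, C 2.396, F 6.095, E 7.398.
Rounding down gives 3, 2, 6, 7 = 18 seats, so the divisor must be adjusted.
With modified divisor 10300: modified quotas B 3.472, C 2.674, F 6.803, E 8.258.
Rounding down: B 3, C 2, F 6, E 8 (total 19).

B 3, C 2, F 6, E 8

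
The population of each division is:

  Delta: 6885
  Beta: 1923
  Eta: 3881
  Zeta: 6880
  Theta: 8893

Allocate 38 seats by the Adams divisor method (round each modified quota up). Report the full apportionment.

Delta 9, Beta 3, Eta 5, Zeta 9, Theta 12

Standard divisor 28462/38 ≈ 749; standard quotas: Delta 9.192, Beta 2.567, Eta 5.182, Zeta 9.186, Theta 11.873.
Rounding up gives 10, 3, 6, 10, 12 = 41 seats, so the divisor must be adjusted.
With modified divisor 800: modified quotas Delta 8.606, Beta 2.404, Eta 4.851, Zeta 8.600, Theta 11.116.
Rounding up: Delta 9, Beta 3, Eta 5, Zeta 9, Theta 12 (total 38).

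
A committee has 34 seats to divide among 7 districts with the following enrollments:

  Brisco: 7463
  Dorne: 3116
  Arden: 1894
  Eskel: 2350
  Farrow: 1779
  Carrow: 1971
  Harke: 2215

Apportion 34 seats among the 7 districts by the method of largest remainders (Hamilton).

Brisco: 12, Dorne: 5, Arden: 3, Eskel: 4, Farrow: 3, Carrow: 3, Harke: 4

The standard divisor is 20788/34 ≈ 611.412.
Standard quotas: Brisco 12.2062, Dorne 5.0964, Arden 3.0977, Eskel 3.8436, Farrow 2.9097, Carrow 3.2237, Harke 3.6228.
Lower quotas: Brisco 12, Dorne 5, Arden 3, Eskel 3, Farrow 2, Carrow 3, Harke 3 (sum 31, leaving 3 seats).
Remainders in descending order: Farrow 0.9097, Eskel 0.8436, Harke 0.6228, Carrow 0.2237, Brisco 0.2062, Arden 0.0977, Dorne 0.0964.
The surplus seats go to Farrow, Eskel, Harke.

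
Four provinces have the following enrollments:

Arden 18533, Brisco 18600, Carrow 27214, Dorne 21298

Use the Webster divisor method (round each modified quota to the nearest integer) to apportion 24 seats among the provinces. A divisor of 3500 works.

With modified divisor 3500: modified quotas Arden 5.295, Brisco 5.314, Carrow 7.775, Dorne 6.085.
Rounding to the nearest integer: Arden 5, Brisco 5, Carrow 8, Dorne 6 (total 24).

Arden: 5, Brisco: 5, Carrow: 8, Dorne: 6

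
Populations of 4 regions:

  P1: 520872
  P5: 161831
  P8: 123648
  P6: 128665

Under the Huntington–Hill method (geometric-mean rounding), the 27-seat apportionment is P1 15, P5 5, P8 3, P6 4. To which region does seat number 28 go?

Priority for the next seat is population ÷ (√(s·(s+1))).
Priorities: P1 33622.143, P5 29546.163, P8 35694.103, P6 28770.369.
Highest priority: P8.

P8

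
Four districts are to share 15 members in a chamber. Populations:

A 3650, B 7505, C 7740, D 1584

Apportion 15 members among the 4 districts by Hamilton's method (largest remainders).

The standard divisor is 20479/15 ≈ 1365.267.
Standard quotas: A 2.6735, B 5.4971, C 5.6692, D 1.1602.
Lower quotas: A 2, B 5, C 5, D 1 (sum 13, leaving 2 seats).
Remainders in descending order: A 0.6735, C 0.6692, B 0.4971, D 0.1602.
The surplus seats go to A, C.

A=3; B=5; C=6; D=1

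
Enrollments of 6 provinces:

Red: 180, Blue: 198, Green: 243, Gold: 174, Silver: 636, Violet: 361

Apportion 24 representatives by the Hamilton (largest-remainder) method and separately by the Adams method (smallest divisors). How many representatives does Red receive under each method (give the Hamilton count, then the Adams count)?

2 and 3

Hamilton: Red 2, Blue 3, Green 3, Gold 2, Silver 9, Violet 5.
Adams: Red 3, Blue 3, Green 3, Gold 2, Silver 8, Violet 5.
Red gets 2 under Hamilton and 3 under Adams.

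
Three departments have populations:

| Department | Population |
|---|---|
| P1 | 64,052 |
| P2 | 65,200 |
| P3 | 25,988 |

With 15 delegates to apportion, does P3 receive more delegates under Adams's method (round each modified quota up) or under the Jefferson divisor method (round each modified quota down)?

Adams

Adams: P1 6, P2 6, P3 3.
Jefferson: P1 6, P2 7, P3 2.
P3 gets 3 under Adams and 2 under Jefferson.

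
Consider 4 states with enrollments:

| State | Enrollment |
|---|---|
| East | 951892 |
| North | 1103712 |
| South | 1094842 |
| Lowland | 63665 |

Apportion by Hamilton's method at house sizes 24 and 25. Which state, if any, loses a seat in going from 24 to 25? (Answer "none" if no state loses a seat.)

Lowland

At 24 seats: East 7, North 8, South 8, Lowland 1.
At 25 seats: East 7, North 9, South 9, Lowland 0.
Lowland drops from 1 to 0.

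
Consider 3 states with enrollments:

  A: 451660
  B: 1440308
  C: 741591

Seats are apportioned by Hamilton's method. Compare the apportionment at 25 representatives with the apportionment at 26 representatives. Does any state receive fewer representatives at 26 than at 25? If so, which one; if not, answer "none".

At 25 seats: A 4, B 14, C 7.
At 26 seats: A 5, B 14, C 7.
No state's allocation decreased.

none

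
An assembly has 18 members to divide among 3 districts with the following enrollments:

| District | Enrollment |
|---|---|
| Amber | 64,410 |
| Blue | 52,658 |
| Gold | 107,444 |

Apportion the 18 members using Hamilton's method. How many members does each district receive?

Amber 5, Blue 4, Gold 9

The standard divisor is 224512/18 ≈ 12472.889.
Standard quotas: Amber 5.1640, Blue 4.2218, Gold 8.6142.
Lower quotas: Amber 5, Blue 4, Gold 8 (sum 17, leaving 1 seat).
Remainders in descending order: Gold 0.6142, Blue 0.2218, Amber 0.1640.
The surplus seat goes to Gold.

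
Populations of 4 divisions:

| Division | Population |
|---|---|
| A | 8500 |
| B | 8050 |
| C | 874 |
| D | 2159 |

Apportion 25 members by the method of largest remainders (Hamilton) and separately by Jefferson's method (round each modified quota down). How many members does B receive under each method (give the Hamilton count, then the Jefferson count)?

10 and 11

Hamilton: A 11, B 10, C 1, D 3.
Jefferson: A 11, B 11, C 1, D 2.
B gets 10 under Hamilton and 11 under Jefferson.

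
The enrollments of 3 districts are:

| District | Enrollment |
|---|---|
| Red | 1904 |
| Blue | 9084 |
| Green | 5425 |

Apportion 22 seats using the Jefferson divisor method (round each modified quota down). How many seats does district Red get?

2

Standard divisor 16413/22 ≈ 746.045; standard quotas: Red 2.552, Blue 12.176, Green 7.272.
Rounding down gives 2, 12, 7 = 21 seats, so the divisor must be adjusted.
With modified divisor 690: modified quotas Red 2.759, Blue 13.165, Green 7.862.
Rounding down: Red 2, Blue 13, Green 7 (total 22).
Red receives 2.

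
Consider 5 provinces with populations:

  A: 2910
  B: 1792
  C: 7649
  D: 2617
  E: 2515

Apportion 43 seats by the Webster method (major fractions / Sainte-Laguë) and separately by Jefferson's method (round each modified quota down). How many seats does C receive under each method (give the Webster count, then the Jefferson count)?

Webster: A 7, B 4, C 19, D 7, E 6.
Jefferson: A 7, B 4, C 20, D 6, E 6.
C gets 19 under Webster and 20 under Jefferson.

19 and 20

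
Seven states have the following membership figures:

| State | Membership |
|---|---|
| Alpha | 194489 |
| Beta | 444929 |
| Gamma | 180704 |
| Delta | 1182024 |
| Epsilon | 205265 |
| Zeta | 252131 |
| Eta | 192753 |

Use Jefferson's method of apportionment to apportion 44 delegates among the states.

Alpha 3, Beta 7, Gamma 3, Delta 21, Epsilon 3, Zeta 4, Eta 3

Standard divisor 2652295/44 ≈ 60279.432; standard quotas: Alpha 3.226, Beta 7.381, Gamma 2.998, Delta 19.609, Epsilon 3.405, Zeta 4.183, Eta 3.198.
Rounding down gives 3, 7, 2, 19, 3, 4, 3 = 41 seats, so the divisor must be adjusted.
With modified divisor 56000: modified quotas Alpha 3.473, Beta 7.945, Gamma 3.227, Delta 21.108, Epsilon 3.665, Zeta 4.502, Eta 3.442.
Rounding down: Alpha 3, Beta 7, Gamma 3, Delta 21, Epsilon 3, Zeta 4, Eta 3 (total 44).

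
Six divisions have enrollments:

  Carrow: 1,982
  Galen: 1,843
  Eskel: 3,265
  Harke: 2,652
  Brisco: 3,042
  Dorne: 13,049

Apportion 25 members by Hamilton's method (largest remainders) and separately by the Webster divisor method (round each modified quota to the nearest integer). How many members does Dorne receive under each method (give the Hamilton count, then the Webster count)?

13 and 12

Hamilton: Carrow 2, Galen 2, Eskel 3, Harke 2, Brisco 3, Dorne 13.
Webster: Carrow 2, Galen 2, Eskel 3, Harke 3, Brisco 3, Dorne 12.
Dorne gets 13 under Hamilton and 12 under Webster.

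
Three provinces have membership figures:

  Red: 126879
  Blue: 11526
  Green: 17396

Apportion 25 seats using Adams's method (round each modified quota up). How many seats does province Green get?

Standard divisor 155801/25 ≈ 6232.04; standard quotas: Red 20.359, Blue 1.849, Green 2.791.
Rounding up gives 21, 2, 3 = 26 seats, so the divisor must be adjusted.
With modified divisor 6500: modified quotas Red 19.520, Blue 1.773, Green 2.676.
Rounding up: Red 20, Blue 2, Green 3 (total 25).
Green receives 3.

3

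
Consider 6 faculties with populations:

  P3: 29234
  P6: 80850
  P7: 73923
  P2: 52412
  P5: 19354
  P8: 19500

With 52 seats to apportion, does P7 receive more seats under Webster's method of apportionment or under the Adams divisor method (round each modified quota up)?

Webster

Webster: P3 5, P6 15, P7 14, P2 10, P5 4, P8 4.
Adams: P3 6, P6 15, P7 13, P2 10, P5 4, P8 4.
P7 gets 14 under Webster and 13 under Adams.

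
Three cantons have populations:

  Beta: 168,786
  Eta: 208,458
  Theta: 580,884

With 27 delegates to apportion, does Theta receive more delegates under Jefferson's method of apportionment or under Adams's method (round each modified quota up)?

Jefferson

Jefferson: Beta 4, Eta 6, Theta 17.
Adams: Beta 5, Eta 6, Theta 16.
Theta gets 17 under Jefferson and 16 under Adams.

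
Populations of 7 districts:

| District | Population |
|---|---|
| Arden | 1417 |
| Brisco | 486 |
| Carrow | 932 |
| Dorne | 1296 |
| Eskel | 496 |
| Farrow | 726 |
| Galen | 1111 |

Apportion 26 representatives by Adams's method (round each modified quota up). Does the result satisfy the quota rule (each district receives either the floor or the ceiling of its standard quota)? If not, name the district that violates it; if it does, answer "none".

Standard quotas: Arden 5.700, Brisco 1.955, Carrow 3.749, Dorne 5.213, Eskel 1.995, Farrow 2.920, Galen 4.469.
Adams allocation: Arden 6, Brisco 2, Carrow 4, Dorne 5, Eskel 2, Farrow 3, Galen 4.
Every allocation lies between the lower and upper quota.

none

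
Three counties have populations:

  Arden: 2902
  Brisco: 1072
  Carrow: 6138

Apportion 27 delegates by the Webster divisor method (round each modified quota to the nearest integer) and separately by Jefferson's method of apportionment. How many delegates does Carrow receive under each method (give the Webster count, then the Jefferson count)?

16 and 17

Webster: Arden 8, Brisco 3, Carrow 16.
Jefferson: Arden 8, Brisco 2, Carrow 17.
Carrow gets 16 under Webster and 17 under Jefferson.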